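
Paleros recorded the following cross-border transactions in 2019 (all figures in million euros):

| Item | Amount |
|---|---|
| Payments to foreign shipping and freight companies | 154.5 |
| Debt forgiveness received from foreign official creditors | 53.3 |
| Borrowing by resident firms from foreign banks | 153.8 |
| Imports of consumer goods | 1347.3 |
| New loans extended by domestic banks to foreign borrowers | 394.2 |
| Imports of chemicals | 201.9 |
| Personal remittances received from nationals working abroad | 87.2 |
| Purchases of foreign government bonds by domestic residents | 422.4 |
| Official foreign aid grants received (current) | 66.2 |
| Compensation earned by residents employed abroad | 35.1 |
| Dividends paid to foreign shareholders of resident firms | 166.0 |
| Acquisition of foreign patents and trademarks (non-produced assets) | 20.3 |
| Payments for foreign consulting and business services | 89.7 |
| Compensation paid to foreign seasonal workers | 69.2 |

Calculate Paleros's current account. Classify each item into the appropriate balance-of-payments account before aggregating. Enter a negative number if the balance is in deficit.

-1840.1

Goods: -201.9 - 1347.3 = -1549.2
Services: -154.5 - 89.7 = -244.2
Primary income: 35.1 - 69.2 - 166.0 = -200.1
Secondary income: 66.2 + 87.2 = 153.4
Current account = (-1549.2) + (-244.2) + (-200.1) + 153.4 = -1840.1
(Excluded from the current account — capital account: debt forgiveness received from foreign official creditors 53.3, acquisition of foreign patents and trademarks (non-produced assets) 20.3; financial account: borrowing by resident firms from foreign banks 153.8, new loans extended by domestic banks to foreign borrowers 394.2, purchases of foreign government bonds by domestic residents 422.4.)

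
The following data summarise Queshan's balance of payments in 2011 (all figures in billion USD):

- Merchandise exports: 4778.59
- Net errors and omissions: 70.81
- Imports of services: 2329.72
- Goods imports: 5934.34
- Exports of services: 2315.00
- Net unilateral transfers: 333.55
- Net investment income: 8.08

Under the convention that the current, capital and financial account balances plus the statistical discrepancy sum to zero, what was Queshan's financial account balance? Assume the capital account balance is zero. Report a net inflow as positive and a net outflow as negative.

Goods balance = 4778.59 - 5934.34 = -1155.75
Services balance = 2315.00 - 2329.72 = -14.72
Trade balance (goods + services) = -1155.75 + (-14.72) = -1170.47
Net primary income = 8.08
Net secondary income = 333.55
Current account = -1170.47 + 8.08 + 333.55 = -828.84
Financial account = -(-828.84 + 70.81) = 758.03

758.03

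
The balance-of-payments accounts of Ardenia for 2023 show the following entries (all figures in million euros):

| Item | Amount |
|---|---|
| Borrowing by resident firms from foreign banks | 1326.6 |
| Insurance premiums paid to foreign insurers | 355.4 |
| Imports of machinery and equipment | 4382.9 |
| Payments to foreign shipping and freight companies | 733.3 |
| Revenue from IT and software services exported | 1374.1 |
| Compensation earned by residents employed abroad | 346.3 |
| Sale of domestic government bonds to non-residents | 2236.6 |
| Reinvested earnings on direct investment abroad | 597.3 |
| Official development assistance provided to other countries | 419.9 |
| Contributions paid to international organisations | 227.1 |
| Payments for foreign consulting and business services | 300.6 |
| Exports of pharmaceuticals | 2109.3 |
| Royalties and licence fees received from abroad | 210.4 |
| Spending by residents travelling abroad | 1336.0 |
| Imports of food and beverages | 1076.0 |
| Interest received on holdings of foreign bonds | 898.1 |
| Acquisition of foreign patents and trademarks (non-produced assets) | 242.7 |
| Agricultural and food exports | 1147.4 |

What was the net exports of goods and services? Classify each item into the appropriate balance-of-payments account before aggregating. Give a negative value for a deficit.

-3343.0

Goods: 2109.3 - 4382.9 + 1147.4 - 1076.0 = -2202.2
Services: 1374.1 - 355.4 - 1336.0 - 733.3 - 300.6 + 210.4 = -1140.8
Trade balance = -2202.2 + (-1140.8) = -3343.0
(Excluded from the trade balance — financial account: borrowing by resident firms from foreign banks 1326.6, sale of domestic government bonds to non-residents 2236.6; primary income: compensation earned by residents employed abroad 346.3, reinvested earnings on direct investment abroad 597.3, interest received on holdings of foreign bonds 898.1; secondary income: official development assistance provided to other countries 419.9, contributions paid to international organisations 227.1; capital account: acquisition of foreign patents and trademarks (non-produced assets) 242.7.)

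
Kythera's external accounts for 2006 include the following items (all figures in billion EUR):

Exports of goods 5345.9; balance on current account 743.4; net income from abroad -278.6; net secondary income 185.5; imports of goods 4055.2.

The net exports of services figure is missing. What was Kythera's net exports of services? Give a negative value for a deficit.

-454.2

Current account = goods balance + services balance + net primary income + net secondary income
Sum of the known components = 1197.6
Net exports of services = CA - (known components) = 743.4 - 1197.6 = -454.2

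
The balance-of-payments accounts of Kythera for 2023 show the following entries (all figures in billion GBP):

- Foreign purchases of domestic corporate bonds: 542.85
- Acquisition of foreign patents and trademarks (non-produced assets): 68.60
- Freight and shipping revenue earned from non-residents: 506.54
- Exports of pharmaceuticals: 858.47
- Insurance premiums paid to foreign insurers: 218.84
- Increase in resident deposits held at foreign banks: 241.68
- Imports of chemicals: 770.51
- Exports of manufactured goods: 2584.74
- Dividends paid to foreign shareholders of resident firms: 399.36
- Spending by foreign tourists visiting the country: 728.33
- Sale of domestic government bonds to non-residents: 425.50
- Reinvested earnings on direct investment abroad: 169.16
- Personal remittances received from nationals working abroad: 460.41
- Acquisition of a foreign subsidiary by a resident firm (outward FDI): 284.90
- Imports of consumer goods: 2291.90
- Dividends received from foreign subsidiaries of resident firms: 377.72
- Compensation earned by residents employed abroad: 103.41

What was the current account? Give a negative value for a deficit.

2108.17

Goods: -2291.90 + 858.47 - 770.51 + 2584.74 = 380.80
Services: 506.54 + 728.33 - 218.84 = 1016.03
Primary income: -399.36 + 377.72 + 103.41 + 169.16 = 250.93
Secondary income: 460.41
Current account = 380.80 + 1016.03 + 250.93 + 460.41 = 2108.17
(Excluded from the current account — financial account: foreign purchases of domestic corporate bonds 542.85, increase in resident deposits held at foreign banks 241.68, sale of domestic government bonds to non-residents 425.50, acquisition of a foreign subsidiary by a resident firm (outward FDI) 284.90; capital account: acquisition of foreign patents and trademarks (non-produced assets) 68.60.)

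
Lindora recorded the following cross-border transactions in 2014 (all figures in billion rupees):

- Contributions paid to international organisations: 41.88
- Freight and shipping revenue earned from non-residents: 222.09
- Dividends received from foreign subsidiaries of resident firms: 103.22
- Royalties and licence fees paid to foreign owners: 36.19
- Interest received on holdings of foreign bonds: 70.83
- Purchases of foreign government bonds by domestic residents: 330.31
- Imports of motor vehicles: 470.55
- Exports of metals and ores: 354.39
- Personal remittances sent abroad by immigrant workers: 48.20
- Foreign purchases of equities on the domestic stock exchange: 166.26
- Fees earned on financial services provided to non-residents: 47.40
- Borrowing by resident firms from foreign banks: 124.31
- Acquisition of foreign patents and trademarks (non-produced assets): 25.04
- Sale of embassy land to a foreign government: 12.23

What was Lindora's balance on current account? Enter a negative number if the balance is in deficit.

201.11

Goods: -470.55 + 354.39 = -116.16
Services: -36.19 + 47.40 + 222.09 = 233.30
Primary income: 70.83 + 103.22 = 174.05
Secondary income: -48.20 - 41.88 = -90.08
Current account = (-116.16) + 233.30 + 174.05 + (-90.08) = 201.11
(Excluded from the current account — financial account: purchases of foreign government bonds by domestic residents 330.31, foreign purchases of equities on the domestic stock exchange 166.26, borrowing by resident firms from foreign banks 124.31; capital account: acquisition of foreign patents and trademarks (non-produced assets) 25.04, sale of embassy land to a foreign government 12.23.)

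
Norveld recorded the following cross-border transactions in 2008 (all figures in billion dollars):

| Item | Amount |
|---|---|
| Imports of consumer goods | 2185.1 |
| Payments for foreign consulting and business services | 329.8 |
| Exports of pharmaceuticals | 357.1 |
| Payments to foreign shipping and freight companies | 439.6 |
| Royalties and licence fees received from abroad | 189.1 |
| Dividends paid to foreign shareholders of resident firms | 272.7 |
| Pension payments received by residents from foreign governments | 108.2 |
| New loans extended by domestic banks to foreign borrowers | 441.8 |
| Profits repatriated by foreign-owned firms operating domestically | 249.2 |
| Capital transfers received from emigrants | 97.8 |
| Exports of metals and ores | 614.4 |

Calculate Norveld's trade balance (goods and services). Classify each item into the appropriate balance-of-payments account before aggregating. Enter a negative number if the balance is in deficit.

-1793.9

Goods: 614.4 + 357.1 - 2185.1 = -1213.6
Services: -439.6 - 329.8 + 189.1 = -580.3
Trade balance = -1213.6 + (-580.3) = -1793.9
(Excluded from the trade balance — primary income: dividends paid to foreign shareholders of resident firms 272.7, profits repatriated by foreign-owned firms operating domestically 249.2; secondary income: pension payments received by residents from foreign governments 108.2; financial account: new loans extended by domestic banks to foreign borrowers 441.8; capital account: capital transfers received from emigrants 97.8.)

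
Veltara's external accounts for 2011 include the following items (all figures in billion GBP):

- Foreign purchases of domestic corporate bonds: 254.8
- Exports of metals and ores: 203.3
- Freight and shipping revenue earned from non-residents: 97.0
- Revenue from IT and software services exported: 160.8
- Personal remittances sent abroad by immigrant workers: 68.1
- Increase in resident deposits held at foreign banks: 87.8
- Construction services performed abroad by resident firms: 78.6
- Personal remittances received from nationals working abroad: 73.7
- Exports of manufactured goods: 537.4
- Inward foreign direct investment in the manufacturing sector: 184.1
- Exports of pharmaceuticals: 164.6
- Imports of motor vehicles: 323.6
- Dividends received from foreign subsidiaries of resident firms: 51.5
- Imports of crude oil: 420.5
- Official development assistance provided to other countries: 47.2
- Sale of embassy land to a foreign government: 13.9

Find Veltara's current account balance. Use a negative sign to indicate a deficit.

Goods: 164.6 - 323.6 + 537.4 - 420.5 + 203.3 = 161.2
Services: 97.0 + 78.6 + 160.8 = 336.4
Primary income: 51.5
Secondary income: 73.7 - 68.1 - 47.2 = -41.6
Current account = 161.2 + 336.4 + 51.5 + (-41.6) = 507.5
(Excluded from the current account — financial account: foreign purchases of domestic corporate bonds 254.8, increase in resident deposits held at foreign banks 87.8, inward foreign direct investment in the manufacturing sector 184.1; capital account: sale of embassy land to a foreign government 13.9.)

507.5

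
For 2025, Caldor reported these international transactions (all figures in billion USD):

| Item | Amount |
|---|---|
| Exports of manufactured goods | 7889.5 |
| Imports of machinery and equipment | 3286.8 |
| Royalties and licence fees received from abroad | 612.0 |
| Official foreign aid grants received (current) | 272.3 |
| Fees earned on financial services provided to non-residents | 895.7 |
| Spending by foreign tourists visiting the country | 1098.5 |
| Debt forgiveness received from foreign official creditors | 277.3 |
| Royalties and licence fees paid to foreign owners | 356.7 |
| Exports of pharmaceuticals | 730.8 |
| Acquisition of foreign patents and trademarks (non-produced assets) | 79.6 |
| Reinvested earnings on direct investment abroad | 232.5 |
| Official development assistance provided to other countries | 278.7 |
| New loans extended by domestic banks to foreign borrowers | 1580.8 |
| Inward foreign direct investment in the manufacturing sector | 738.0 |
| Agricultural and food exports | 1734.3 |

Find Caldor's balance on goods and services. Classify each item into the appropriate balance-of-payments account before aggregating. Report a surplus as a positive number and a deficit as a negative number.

9317.3

Goods: 7889.5 - 3286.8 + 1734.3 + 730.8 = 7067.8
Services: 612.0 - 356.7 + 895.7 + 1098.5 = 2249.5
Trade balance = 7067.8 + 2249.5 = 9317.3
(Excluded from the trade balance — secondary income: official foreign aid grants received (current) 272.3, official development assistance provided to other countries 278.7; capital account: debt forgiveness received from foreign official creditors 277.3, acquisition of foreign patents and trademarks (non-produced assets) 79.6; primary income: reinvested earnings on direct investment abroad 232.5; financial account: new loans extended by domestic banks to foreign borrowers 1580.8, inward foreign direct investment in the manufacturing sector 738.0.)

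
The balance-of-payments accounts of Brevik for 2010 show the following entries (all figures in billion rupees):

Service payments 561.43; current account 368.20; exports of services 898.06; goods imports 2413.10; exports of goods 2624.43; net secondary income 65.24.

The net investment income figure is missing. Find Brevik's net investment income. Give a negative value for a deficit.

-245.00

Current account = goods balance + services balance + net primary income + net secondary income
Sum of the known components = 613.20
Net investment income = CA - (known components) = 368.20 - 613.20 = -245.00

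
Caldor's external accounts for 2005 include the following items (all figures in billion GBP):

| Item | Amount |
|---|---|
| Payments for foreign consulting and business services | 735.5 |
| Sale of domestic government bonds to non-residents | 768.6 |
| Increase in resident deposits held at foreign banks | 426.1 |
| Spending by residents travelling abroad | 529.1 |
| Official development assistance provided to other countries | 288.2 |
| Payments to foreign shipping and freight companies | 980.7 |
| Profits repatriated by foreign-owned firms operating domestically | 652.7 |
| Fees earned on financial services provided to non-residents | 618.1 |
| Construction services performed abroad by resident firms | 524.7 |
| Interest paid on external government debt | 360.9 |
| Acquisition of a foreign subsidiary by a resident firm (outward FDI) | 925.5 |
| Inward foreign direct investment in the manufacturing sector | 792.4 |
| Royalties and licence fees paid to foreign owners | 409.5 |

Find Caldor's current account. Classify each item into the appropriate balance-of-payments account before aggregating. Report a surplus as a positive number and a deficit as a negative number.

-2813.8

Services: 524.7 - 980.7 - 735.5 - 529.1 - 409.5 + 618.1 = -1512.0
Primary income: -652.7 - 360.9 = -1013.6
Secondary income: -288.2
Current account = (-1512.0) + (-1013.6) + (-288.2) = -2813.8
(Excluded from the current account — financial account: sale of domestic government bonds to non-residents 768.6, increase in resident deposits held at foreign banks 426.1, acquisition of a foreign subsidiary by a resident firm (outward FDI) 925.5, inward foreign direct investment in the manufacturing sector 792.4.)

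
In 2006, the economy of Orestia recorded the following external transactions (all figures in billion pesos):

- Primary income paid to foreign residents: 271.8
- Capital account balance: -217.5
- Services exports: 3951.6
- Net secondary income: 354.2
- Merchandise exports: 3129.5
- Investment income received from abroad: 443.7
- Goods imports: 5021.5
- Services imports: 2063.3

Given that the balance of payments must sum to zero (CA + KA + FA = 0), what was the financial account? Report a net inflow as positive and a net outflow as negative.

-304.9

Goods balance = 3129.5 - 5021.5 = -1892.0
Services balance = 3951.6 - 2063.3 = 1888.3
Trade balance (goods + services) = -1892.0 + 1888.3 = -3.7
Net primary income = 443.7 - 271.8 = 171.9
Net secondary income = 354.2
Current account = -3.7 + 171.9 + 354.2 = 522.4
Financial account = -(522.4 + (-217.5)) = -304.9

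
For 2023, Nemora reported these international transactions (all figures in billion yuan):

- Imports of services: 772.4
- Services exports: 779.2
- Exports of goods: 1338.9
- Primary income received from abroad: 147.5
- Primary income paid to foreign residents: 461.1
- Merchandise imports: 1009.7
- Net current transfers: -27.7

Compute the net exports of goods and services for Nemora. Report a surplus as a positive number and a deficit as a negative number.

Goods balance = 1338.9 - 1009.7 = 329.2
Services balance = 779.2 - 772.4 = 6.8
Trade balance (goods + services) = 329.2 + 6.8 = 336.0

336.0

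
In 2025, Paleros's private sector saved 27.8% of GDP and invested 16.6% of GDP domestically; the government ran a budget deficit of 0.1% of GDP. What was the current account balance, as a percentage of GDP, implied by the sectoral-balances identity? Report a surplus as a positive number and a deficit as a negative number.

11.1

By the sectoral-balances identity, CA = (S_private - I) + (T - G).
Private balance = 27.8 - 16.6 = 11.2
Government balance (T - G) = -0.1
CA = 11.2 + (-0.1) = 11.1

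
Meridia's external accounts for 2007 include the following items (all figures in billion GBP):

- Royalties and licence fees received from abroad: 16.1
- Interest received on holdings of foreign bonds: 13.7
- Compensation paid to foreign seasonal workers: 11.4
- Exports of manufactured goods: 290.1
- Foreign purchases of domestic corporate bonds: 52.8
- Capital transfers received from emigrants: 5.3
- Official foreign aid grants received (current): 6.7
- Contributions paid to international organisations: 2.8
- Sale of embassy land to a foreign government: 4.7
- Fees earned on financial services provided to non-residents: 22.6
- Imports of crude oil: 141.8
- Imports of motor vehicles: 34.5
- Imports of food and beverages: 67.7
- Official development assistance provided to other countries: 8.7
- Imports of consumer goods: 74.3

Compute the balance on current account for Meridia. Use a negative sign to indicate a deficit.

Goods: -74.3 - 67.7 - 34.5 - 141.8 + 290.1 = -28.2
Services: 22.6 + 16.1 = 38.7
Primary income: -11.4 + 13.7 = 2.3
Secondary income: 6.7 - 2.8 - 8.7 = -4.8
Current account = (-28.2) + 38.7 + 2.3 + (-4.8) = 8.0
(Excluded from the current account — financial account: foreign purchases of domestic corporate bonds 52.8; capital account: capital transfers received from emigrants 5.3, sale of embassy land to a foreign government 4.7.)

8.0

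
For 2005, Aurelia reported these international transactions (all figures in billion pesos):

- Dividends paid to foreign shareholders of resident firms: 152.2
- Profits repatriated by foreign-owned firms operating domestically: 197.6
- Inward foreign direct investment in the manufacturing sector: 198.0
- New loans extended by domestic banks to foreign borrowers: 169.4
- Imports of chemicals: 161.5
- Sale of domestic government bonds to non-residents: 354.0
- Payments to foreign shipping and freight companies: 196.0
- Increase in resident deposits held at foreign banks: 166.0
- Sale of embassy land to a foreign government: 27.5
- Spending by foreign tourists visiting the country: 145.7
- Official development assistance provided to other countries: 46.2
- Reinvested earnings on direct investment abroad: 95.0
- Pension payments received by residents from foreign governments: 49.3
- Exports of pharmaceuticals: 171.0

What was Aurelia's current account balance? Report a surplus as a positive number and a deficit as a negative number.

Goods: 171.0 - 161.5 = 9.5
Services: 145.7 - 196.0 = -50.3
Primary income: 95.0 - 197.6 - 152.2 = -254.8
Secondary income: -46.2 + 49.3 = 3.1
Current account = 9.5 + (-50.3) + (-254.8) + 3.1 = -292.5
(Excluded from the current account — financial account: inward foreign direct investment in the manufacturing sector 198.0, new loans extended by domestic banks to foreign borrowers 169.4, sale of domestic government bonds to non-residents 354.0, increase in resident deposits held at foreign banks 166.0; capital account: sale of embassy land to a foreign government 27.5.)

-292.5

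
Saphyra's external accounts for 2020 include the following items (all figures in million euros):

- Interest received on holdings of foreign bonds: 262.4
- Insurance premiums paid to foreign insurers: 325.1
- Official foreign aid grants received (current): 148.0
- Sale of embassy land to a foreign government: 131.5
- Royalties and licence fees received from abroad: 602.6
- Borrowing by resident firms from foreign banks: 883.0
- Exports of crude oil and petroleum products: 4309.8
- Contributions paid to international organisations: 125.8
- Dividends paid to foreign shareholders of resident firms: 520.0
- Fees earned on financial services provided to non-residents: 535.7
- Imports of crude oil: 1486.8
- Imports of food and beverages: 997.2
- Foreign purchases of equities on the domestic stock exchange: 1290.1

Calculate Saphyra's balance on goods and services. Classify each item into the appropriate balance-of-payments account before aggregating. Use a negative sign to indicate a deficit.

2639.0

Goods: 4309.8 - 1486.8 - 997.2 = 1825.8
Services: 602.6 - 325.1 + 535.7 = 813.2
Trade balance = 1825.8 + 813.2 = 2639.0
(Excluded from the trade balance — primary income: interest received on holdings of foreign bonds 262.4, dividends paid to foreign shareholders of resident firms 520.0; secondary income: official foreign aid grants received (current) 148.0, contributions paid to international organisations 125.8; capital account: sale of embassy land to a foreign government 131.5; financial account: borrowing by resident firms from foreign banks 883.0, foreign purchases of equities on the domestic stock exchange 1290.1.)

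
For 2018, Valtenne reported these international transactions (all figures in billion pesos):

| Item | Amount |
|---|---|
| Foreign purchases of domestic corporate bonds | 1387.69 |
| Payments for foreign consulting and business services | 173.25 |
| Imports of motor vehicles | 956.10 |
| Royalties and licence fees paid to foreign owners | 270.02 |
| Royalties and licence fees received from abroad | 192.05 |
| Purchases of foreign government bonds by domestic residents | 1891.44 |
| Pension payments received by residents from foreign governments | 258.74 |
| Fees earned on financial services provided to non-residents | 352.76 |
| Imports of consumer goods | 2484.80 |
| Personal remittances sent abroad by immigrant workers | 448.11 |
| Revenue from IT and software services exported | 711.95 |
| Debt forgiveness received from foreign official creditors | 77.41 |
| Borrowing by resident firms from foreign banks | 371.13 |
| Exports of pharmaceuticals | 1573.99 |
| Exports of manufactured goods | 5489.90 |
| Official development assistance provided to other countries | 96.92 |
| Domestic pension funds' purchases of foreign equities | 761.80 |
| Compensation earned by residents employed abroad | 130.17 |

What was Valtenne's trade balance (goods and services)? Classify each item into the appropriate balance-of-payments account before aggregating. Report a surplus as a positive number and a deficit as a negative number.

4436.48

Goods: 5489.90 + 1573.99 - 2484.80 - 956.10 = 3622.99
Services: 352.76 + 711.95 - 173.25 + 192.05 - 270.02 = 813.49
Trade balance = 3622.99 + 813.49 = 4436.48
(Excluded from the trade balance — financial account: foreign purchases of domestic corporate bonds 1387.69, purchases of foreign government bonds by domestic residents 1891.44, borrowing by resident firms from foreign banks 371.13, domestic pension funds' purchases of foreign equities 761.80; secondary income: pension payments received by residents from foreign governments 258.74, personal remittances sent abroad by immigrant workers 448.11, official development assistance provided to other countries 96.92; capital account: debt forgiveness received from foreign official creditors 77.41; primary income: compensation earned by residents employed abroad 130.17.)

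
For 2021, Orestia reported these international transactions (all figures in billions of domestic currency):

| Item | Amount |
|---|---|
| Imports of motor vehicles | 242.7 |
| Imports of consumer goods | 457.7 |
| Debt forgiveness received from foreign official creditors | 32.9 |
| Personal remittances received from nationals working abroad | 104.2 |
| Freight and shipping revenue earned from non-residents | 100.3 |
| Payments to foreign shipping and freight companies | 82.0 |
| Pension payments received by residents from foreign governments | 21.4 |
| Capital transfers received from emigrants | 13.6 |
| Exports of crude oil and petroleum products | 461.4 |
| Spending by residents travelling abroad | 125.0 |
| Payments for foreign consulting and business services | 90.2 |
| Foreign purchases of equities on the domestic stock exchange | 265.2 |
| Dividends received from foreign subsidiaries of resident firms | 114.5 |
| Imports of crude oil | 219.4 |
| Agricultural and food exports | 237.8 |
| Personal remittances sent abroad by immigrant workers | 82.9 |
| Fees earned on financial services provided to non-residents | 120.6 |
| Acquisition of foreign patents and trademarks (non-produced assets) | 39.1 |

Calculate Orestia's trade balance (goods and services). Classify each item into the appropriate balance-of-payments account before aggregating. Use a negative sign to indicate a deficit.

Goods: -457.7 + 461.4 - 242.7 - 219.4 + 237.8 = -220.6
Services: 100.3 - 90.2 + 120.6 - 82.0 - 125.0 = -76.3
Trade balance = -220.6 + (-76.3) = -296.9
(Excluded from the trade balance — capital account: debt forgiveness received from foreign official creditors 32.9, capital transfers received from emigrants 13.6, acquisition of foreign patents and trademarks (non-produced assets) 39.1; secondary income: personal remittances received from nationals working abroad 104.2, pension payments received by residents from foreign governments 21.4, personal remittances sent abroad by immigrant workers 82.9; financial account: foreign purchases of equities on the domestic stock exchange 265.2; primary income: dividends received from foreign subsidiaries of resident firms 114.5.)

-296.9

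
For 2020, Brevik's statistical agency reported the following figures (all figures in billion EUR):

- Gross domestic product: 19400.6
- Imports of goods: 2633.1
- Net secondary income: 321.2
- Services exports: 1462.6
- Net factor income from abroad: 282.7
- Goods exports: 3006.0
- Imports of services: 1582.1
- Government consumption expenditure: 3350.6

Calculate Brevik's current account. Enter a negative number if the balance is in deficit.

Goods balance = 3006.0 - 2633.1 = 372.9
Services balance = 1462.6 - 1582.1 = -119.5
Trade balance (goods + services) = 372.9 + (-119.5) = 253.4
Net primary income = 282.7
Net secondary income = 321.2
Current account = 253.4 + 282.7 + 321.2 = 857.3

857.3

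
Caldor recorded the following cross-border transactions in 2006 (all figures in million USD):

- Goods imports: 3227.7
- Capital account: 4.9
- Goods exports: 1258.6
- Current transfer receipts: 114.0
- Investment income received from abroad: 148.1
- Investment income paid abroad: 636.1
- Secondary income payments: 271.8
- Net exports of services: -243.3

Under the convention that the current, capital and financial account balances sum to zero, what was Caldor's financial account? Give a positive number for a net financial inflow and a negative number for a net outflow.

Goods balance = 1258.6 - 3227.7 = -1969.1
Services balance = -243.3
Trade balance (goods + services) = -1969.1 + (-243.3) = -2212.4
Net primary income = 148.1 - 636.1 = -488.0
Net secondary income = 114.0 - 271.8 = -157.8
Current account = -2212.4 + (-488.0) + (-157.8) = -2858.2
Financial account = -(-2858.2 + 4.9) = 2853.3

2853.3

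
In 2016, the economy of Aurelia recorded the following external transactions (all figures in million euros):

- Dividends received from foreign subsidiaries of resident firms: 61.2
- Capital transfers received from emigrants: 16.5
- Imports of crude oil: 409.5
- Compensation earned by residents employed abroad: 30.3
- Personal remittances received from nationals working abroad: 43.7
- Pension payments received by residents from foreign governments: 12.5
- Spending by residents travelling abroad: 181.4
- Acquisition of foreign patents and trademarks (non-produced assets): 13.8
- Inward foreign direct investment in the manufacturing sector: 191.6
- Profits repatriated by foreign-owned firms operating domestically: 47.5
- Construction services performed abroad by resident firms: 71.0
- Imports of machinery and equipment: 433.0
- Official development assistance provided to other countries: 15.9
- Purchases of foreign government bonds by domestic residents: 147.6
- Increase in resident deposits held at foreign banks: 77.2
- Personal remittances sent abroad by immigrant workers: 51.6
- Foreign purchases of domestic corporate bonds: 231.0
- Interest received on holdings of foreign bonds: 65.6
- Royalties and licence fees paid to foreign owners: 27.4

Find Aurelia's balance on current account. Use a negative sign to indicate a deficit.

Goods: -409.5 - 433.0 = -842.5
Services: -27.4 - 181.4 + 71.0 = -137.8
Primary income: 61.2 - 47.5 + 30.3 + 65.6 = 109.6
Secondary income: -15.9 + 43.7 + 12.5 - 51.6 = -11.3
Current account = (-842.5) + (-137.8) + 109.6 + (-11.3) = -882.0
(Excluded from the current account — capital account: capital transfers received from emigrants 16.5, acquisition of foreign patents and trademarks (non-produced assets) 13.8; financial account: inward foreign direct investment in the manufacturing sector 191.6, purchases of foreign government bonds by domestic residents 147.6, increase in resident deposits held at foreign banks 77.2, foreign purchases of domestic corporate bonds 231.0.)

-882.0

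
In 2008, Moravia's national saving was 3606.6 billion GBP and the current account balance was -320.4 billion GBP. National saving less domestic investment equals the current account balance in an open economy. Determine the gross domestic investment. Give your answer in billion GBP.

3927.0

I = S - CA = 3606.6 - (-320.4) = 3927.0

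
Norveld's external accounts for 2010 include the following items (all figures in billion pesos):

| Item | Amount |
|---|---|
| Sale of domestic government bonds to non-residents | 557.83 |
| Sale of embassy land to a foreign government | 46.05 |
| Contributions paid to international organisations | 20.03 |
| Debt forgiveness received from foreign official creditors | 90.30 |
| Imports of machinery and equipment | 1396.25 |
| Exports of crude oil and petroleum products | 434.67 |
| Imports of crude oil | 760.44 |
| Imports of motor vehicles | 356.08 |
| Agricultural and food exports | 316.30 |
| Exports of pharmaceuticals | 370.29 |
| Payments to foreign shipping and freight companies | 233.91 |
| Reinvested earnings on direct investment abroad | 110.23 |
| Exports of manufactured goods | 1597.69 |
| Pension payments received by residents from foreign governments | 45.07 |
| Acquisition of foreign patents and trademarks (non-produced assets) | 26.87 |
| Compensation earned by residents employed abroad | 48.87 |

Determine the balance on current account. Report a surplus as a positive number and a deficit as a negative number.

Goods: 434.67 - 1396.25 + 1597.69 - 356.08 - 760.44 + 316.30 + 370.29 = 206.18
Services: -233.91
Primary income: 110.23 + 48.87 = 159.10
Secondary income: -20.03 + 45.07 = 25.04
Current account = 206.18 + (-233.91) + 159.10 + 25.04 = 156.41
(Excluded from the current account — financial account: sale of domestic government bonds to non-residents 557.83; capital account: sale of embassy land to a foreign government 46.05, debt forgiveness received from foreign official creditors 90.30, acquisition of foreign patents and trademarks (non-produced assets) 26.87.)

156.41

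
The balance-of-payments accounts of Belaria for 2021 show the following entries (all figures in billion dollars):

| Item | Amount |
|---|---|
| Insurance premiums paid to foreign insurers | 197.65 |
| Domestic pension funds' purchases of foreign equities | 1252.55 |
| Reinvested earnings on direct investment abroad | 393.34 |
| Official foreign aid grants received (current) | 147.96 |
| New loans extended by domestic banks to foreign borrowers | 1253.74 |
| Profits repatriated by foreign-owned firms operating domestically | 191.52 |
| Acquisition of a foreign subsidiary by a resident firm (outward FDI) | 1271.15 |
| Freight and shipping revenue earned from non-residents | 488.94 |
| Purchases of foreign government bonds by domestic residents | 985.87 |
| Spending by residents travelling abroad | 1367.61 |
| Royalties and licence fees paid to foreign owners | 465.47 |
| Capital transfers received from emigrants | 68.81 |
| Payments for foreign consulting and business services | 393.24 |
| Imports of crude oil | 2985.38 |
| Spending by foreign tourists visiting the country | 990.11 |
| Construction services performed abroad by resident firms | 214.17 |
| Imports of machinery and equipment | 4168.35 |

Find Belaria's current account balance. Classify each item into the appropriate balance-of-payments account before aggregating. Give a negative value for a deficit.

Goods: -2985.38 - 4168.35 = -7153.73
Services: -197.65 + 990.11 + 488.94 + 214.17 - 465.47 - 393.24 - 1367.61 = -730.75
Primary income: 393.34 - 191.52 = 201.82
Secondary income: 147.96
Current account = (-7153.73) + (-730.75) + 201.82 + 147.96 = -7534.70
(Excluded from the current account — financial account: domestic pension funds' purchases of foreign equities 1252.55, new loans extended by domestic banks to foreign borrowers 1253.74, acquisition of a foreign subsidiary by a resident firm (outward FDI) 1271.15, purchases of foreign government bonds by domestic residents 985.87; capital account: capital transfers received from emigrants 68.81.)

-7534.70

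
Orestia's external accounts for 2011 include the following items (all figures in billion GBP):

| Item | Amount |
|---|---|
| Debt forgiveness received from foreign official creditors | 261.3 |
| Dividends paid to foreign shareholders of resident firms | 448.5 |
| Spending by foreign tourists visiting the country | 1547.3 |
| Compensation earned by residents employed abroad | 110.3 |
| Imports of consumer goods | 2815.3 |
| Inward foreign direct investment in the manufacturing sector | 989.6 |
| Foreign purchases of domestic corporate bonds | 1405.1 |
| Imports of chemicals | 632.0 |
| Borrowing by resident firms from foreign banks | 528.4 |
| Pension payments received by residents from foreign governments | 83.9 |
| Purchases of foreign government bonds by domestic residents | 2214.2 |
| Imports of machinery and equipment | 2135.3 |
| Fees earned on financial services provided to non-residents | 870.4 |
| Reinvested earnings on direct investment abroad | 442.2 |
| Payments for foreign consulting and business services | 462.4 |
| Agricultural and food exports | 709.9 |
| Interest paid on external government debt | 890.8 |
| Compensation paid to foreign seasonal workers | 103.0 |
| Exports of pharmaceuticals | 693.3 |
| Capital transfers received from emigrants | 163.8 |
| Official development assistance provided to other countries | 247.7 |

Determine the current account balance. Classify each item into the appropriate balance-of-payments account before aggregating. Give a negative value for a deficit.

-3277.7

Goods: -2815.3 - 2135.3 + 693.3 + 709.9 - 632.0 = -4179.4
Services: 870.4 - 462.4 + 1547.3 = 1955.3
Primary income: -448.5 - 103.0 + 110.3 + 442.2 - 890.8 = -889.8
Secondary income: -247.7 + 83.9 = -163.8
Current account = (-4179.4) + 1955.3 + (-889.8) + (-163.8) = -3277.7
(Excluded from the current account — capital account: debt forgiveness received from foreign official creditors 261.3, capital transfers received from emigrants 163.8; financial account: inward foreign direct investment in the manufacturing sector 989.6, foreign purchases of domestic corporate bonds 1405.1, borrowing by resident firms from foreign banks 528.4, purchases of foreign government bonds by domestic residents 2214.2.)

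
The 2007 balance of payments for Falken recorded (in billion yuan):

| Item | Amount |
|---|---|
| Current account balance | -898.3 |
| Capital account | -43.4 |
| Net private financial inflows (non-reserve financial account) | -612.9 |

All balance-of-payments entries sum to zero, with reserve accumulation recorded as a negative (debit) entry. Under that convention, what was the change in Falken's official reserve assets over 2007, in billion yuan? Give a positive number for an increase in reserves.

Official reserve transactions balance = -((-898.3) + (-43.4) + (-612.9)) = 1554.6
An accumulation of reserves is recorded as a debit (negative entry), so the change in the stock of reserves is the negative of that balance.
Change in official reserves = -(1554.6) = -1554.6

-1554.6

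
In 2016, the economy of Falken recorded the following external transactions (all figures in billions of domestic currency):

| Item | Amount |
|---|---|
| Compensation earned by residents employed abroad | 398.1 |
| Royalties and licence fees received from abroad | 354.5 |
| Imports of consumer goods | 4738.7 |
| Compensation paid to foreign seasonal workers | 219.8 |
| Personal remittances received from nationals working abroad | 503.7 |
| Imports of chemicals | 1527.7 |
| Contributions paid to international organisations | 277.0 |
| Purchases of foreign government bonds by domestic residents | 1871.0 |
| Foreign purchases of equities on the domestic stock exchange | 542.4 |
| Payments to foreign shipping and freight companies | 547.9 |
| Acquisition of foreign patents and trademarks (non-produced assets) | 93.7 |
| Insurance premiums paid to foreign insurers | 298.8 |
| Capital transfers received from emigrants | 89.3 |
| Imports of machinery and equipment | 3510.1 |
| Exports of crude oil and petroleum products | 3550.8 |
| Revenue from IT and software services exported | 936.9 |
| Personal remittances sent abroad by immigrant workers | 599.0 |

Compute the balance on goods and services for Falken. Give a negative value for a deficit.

-5781.0

Goods: -3510.1 + 3550.8 - 4738.7 - 1527.7 = -6225.7
Services: -547.9 + 936.9 + 354.5 - 298.8 = 444.7
Trade balance = -6225.7 + 444.7 = -5781.0
(Excluded from the trade balance — primary income: compensation earned by residents employed abroad 398.1, compensation paid to foreign seasonal workers 219.8; secondary income: personal remittances received from nationals working abroad 503.7, contributions paid to international organisations 277.0, personal remittances sent abroad by immigrant workers 599.0; financial account: purchases of foreign government bonds by domestic residents 1871.0, foreign purchases of equities on the domestic stock exchange 542.4; capital account: acquisition of foreign patents and trademarks (non-produced assets) 93.7, capital transfers received from emigrants 89.3.)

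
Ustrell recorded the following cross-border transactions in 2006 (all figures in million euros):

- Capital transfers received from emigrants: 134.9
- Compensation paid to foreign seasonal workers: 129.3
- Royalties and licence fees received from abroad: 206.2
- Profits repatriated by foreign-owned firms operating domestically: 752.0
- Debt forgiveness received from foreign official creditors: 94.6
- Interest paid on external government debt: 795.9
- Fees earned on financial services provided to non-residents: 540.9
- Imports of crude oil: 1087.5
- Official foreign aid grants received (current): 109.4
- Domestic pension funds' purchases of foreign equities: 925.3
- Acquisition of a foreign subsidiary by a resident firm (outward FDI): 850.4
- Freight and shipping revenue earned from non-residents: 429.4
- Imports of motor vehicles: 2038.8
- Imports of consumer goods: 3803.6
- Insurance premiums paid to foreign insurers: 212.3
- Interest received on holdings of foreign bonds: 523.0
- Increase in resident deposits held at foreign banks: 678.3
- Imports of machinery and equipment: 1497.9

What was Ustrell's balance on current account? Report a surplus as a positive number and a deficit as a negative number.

Goods: -1087.5 - 2038.8 - 3803.6 - 1497.9 = -8427.8
Services: 540.9 - 212.3 + 206.2 + 429.4 = 964.2
Primary income: -129.3 - 795.9 + 523.0 - 752.0 = -1154.2
Secondary income: 109.4
Current account = (-8427.8) + 964.2 + (-1154.2) + 109.4 = -8508.4
(Excluded from the current account — capital account: capital transfers received from emigrants 134.9, debt forgiveness received from foreign official creditors 94.6; financial account: domestic pension funds' purchases of foreign equities 925.3, acquisition of a foreign subsidiary by a resident firm (outward FDI) 850.4, increase in resident deposits held at foreign banks 678.3.)

-8508.4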